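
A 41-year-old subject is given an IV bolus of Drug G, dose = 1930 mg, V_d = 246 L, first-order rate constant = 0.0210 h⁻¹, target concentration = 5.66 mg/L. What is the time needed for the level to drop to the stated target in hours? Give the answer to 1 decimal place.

C₀ = Dose / Vd = 1930 / 246 = 7.846 mg/L
t = ln(C₀ / C) / k = ln(7.846 / 5.66) / 0.02100
  = ln(1.386) / 0.02100 = 0.3264 / 0.02100 = 15.54 h

15.5 h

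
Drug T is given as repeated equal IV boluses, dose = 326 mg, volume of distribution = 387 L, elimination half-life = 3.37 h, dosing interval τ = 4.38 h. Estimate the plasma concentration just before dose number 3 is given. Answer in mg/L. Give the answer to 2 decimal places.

0.48 mg/L

C₀ per dose = Dose / Vd = 326 / 387 = 0.8424 mg/L
k = ln2 / t½ = 0.693147 / 3.37 = 0.2057 h⁻¹
Fraction remaining after one interval: r = e^(−kτ) = e^(−0.2057 × 4.38) = 0.4062
Before dose 3, 2 doses have been given (aged 1τ, 2τ).
C_trough = C₀ × (r + r²) = 0.8424 × (0.4062 + 0.1650) = 0.4812 mg/L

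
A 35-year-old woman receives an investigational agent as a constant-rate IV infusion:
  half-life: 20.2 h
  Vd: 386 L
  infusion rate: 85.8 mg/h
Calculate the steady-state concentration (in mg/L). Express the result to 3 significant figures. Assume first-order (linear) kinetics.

6.48 mg/L

k = ln2 / t½ = 0.693147 / 20.2 = 0.03431 h⁻¹
CL = k × Vd = 0.03431 × 386 = 13.24 L/h
At steady state Css = R₀ / CL = 85.8 / 13.24 = 6.480 mg/L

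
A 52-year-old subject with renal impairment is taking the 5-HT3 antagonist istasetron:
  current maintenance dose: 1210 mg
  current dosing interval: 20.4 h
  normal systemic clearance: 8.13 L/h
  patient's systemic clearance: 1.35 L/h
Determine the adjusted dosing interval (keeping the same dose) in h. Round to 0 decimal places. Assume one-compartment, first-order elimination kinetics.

To keep the same average steady-state level, dosing rate must scale with clearance.
CL ratio = 1.35 / 8.13 = 0.1661
New interval (same dose) = 20.4 / 0.1661 = 122.8 h

123 h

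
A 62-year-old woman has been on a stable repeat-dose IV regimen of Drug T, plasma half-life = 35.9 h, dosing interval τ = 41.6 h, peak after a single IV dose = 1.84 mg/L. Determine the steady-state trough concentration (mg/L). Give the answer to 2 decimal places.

k = ln2 / t½ = 0.693147 / 35.9 = 0.01931 h⁻¹
e^(−kτ) = e^(−0.01931 × 41.6) = 0.4479
Accumulation ratio R = 1 / (1 − e^(−kτ)) = 1 / (1 − 0.4479) = 1.811
Steady-state trough = C₀ × R × e^(−kτ) = 1.84 × 1.811 × 0.4479 = 1.493 mg/L

1.49 mg/L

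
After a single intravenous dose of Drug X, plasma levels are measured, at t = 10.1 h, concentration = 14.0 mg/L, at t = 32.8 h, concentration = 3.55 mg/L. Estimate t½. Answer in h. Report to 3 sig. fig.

11.5 h

k = ln(C₁/C₂) / (t₂ − t₁) = ln(14.0/3.55) / (32.8 − 10.1)
  = 1.372 / 22.70 = 0.06044 h⁻¹
t½ = ln2 / k = 0.693147 / 0.06044 = 11.47 h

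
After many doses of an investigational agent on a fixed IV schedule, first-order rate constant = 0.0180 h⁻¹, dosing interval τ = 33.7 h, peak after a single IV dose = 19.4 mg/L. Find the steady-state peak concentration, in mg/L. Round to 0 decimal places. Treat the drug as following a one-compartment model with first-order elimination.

e^(−kτ) = e^(−0.01800 × 33.7) = 0.5452
Accumulation ratio R = 1 / (1 − e^(−kτ)) = 1 / (1 − 0.5452) = 2.199
Steady-state peak = C₀ × R = 19.4 × 2.199 = 42.66 mg/L

43 mg/L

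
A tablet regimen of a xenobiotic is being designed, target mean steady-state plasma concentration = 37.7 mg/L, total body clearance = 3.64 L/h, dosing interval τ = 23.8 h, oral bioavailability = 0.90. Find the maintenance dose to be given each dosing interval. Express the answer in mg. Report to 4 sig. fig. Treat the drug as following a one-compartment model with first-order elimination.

At steady state, F × (Dose/τ) = Css × CL.
Dose = Css × CL × τ / F = 37.7 × 3.640 × 23.8 / 0.90 = 3629 mg

3629 mg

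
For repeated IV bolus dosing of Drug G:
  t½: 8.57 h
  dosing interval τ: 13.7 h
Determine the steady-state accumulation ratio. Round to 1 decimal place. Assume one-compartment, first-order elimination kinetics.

1.5

k = ln2 / t½ = 0.693147 / 8.57 = 0.08088 h⁻¹
e^(−kτ) = e^(−0.08088 × 13.7) = 0.3302
Accumulation ratio R = 1 / (1 − e^(−kτ)) = 1 / (1 − 0.3302) = 1.493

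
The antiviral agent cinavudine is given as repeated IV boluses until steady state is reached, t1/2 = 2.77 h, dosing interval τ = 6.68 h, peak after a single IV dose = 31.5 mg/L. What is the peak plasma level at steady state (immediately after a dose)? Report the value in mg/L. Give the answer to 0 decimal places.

k = ln2 / t½ = 0.693147 / 2.77 = 0.2502 h⁻¹
e^(−kτ) = e^(−0.2502 × 6.68) = 0.1880
Accumulation ratio R = 1 / (1 − e^(−kτ)) = 1 / (1 − 0.1880) = 1.232
Steady-state peak = C₀ × R = 31.5 × 1.232 = 38.81 mg/L

39 mg/L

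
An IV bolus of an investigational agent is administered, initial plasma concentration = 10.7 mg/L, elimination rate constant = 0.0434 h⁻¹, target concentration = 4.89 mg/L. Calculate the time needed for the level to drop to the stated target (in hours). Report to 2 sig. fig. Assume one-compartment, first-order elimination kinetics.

t = ln(C₀ / C) / k = ln(10.70 / 4.89) / 0.04340
  = ln(2.188) / 0.04340 = 0.7830 / 0.04340 = 18.04 h

18 h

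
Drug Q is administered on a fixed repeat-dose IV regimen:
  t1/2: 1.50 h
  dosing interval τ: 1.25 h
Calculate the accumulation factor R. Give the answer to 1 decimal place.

k = ln2 / t½ = 0.693147 / 1.50 = 0.4621 h⁻¹
e^(−kτ) = e^(−0.4621 × 1.25) = 0.5612
Accumulation ratio R = 1 / (1 − e^(−kτ)) = 1 / (1 − 0.5612) = 2.279

2.3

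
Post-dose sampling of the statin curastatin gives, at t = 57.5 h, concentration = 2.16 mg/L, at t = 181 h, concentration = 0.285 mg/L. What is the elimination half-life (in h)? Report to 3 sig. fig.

k = ln(C₁/C₂) / (t₂ − t₁) = ln(2.16/0.285) / (181 − 57.5)
  = 2.025 / 123.5 = 0.01640 h⁻¹
t½ = ln2 / k = 0.693147 / 0.01640 = 42.27 h

42.3 h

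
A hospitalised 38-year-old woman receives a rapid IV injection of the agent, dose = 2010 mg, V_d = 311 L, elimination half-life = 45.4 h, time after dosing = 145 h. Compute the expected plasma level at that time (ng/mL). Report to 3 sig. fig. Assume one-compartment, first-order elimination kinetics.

C₀ = Dose / Vd = 2010 / 311 = 6.463 mg/L
k = ln2 / t½ = 0.693147 / 45.4 = 0.01527 h⁻¹
C = C₀ · e^(−k·t) = 6.463 × e^(−0.01527 × 145)
  = 6.463 × 0.1092 = 0.7058 mg/L
Convert: 0.7058 mg/L × 1000 = 705.8 ng/mL

706 ng/mL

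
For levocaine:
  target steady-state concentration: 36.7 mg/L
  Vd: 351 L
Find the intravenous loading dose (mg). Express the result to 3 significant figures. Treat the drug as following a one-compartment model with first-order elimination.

12900 mg

LD = Css × Vd = 36.7 × 351 = 12880 mg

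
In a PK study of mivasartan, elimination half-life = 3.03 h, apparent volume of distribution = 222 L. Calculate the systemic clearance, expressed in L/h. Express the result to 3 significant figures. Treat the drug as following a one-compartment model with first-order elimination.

50.8 L/h

k = ln2 / t½ = 0.693147 / 3.03 = 0.2288 h⁻¹
CL = k × Vd = 0.2288 × 222 = 50.79 L/h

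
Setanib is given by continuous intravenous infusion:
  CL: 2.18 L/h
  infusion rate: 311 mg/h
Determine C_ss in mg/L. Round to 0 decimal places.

At steady state Css = R₀ / CL = 311 / 2.180 = 142.7 mg/L

143 mg/L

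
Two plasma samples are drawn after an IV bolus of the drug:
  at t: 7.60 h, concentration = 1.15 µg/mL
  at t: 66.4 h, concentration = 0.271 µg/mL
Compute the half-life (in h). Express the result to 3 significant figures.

28.2 h

k = ln(C₁/C₂) / (t₂ − t₁) = ln(1.15/0.271) / (66.4 − 7.60)
  = 1.445 / 58.80 = 0.02457 h⁻¹
t½ = ln2 / k = 0.693147 / 0.02457 = 28.21 h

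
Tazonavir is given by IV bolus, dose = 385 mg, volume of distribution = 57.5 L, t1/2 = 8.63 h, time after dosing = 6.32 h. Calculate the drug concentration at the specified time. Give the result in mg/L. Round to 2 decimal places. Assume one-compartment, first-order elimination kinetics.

4.03 mg/L

C₀ = Dose / Vd = 385.0 / 57.5 = 6.696 mg/L
k = ln2 / t½ = 0.693147 / 8.63 = 0.08032 h⁻¹
C = C₀ · e^(−k·t) = 6.696 × e^(−0.08032 × 6.32)
  = 6.696 × 0.6019 = 4.030 mg/L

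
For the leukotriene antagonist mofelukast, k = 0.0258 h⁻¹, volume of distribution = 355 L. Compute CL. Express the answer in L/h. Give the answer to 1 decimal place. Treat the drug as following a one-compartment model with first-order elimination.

9.2 L/h

CL = k × Vd = 0.0258 × 355 = 9.159 L/h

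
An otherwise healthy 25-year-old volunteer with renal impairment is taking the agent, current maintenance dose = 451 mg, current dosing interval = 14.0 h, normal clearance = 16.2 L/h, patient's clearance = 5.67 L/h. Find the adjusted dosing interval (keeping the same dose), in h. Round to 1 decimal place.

To keep the same average steady-state level, dosing rate must scale with clearance.
CL ratio = 5.67 / 16.2 = 0.3500
New interval (same dose) = 14.0 / 0.3500 = 40.00 h

40.0 h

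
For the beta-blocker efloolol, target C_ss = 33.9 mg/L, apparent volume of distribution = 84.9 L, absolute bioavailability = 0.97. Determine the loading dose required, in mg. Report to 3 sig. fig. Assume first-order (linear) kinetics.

2970 mg

LD = Css × Vd / F = 33.9 × 84.9 / 0.97 = 2967 mg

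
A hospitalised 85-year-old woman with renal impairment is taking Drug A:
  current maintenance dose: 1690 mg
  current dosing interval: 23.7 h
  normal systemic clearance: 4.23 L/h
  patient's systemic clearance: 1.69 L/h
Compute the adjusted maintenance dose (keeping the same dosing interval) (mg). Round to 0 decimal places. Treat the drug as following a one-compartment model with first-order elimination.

675 mg

To keep the same average steady-state level, dosing rate must scale with clearance.
CL ratio = 1.69 / 4.23 = 0.3995
New dose (same interval) = 1690 × 0.3995 = 675.2 mg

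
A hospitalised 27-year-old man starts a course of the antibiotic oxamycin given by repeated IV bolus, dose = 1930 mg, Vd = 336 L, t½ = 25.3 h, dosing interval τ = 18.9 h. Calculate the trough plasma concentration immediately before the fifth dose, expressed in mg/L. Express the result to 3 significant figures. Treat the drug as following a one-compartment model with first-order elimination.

C₀ per dose = Dose / Vd = 1930 / 336 = 5.744 mg/L
k = ln2 / t½ = 0.693147 / 25.3 = 0.02740 h⁻¹
Fraction remaining after one interval: r = e^(−kτ) = e^(−0.02740 × 18.9) = 0.5958
Before dose 5, 4 doses have been given (aged 1τ, 2τ, 3τ, 4τ).
C_trough = C₀ × (r + r² + … + r^4) = C₀ × r(1−r^4)/(1−r)
        = 5.744 × 0.5958 × (1 − 0.1260) / (1 − 0.5958) = 7.400 mg/L

7.40 mg/L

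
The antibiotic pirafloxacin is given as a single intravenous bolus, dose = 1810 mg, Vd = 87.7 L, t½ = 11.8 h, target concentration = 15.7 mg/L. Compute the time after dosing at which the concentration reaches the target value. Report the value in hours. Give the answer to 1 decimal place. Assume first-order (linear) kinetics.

C₀ = Dose / Vd = 1810 / 87.7 = 20.64 mg/L
k = ln2 / t½ = 0.693147 / 11.8 = 0.05874 h⁻¹
t = ln(C₀ / C) / k = ln(20.64 / 15.7) / 0.05874
  = ln(1.315) / 0.05874 = 0.2738 / 0.05874 = 4.661 h

4.7 h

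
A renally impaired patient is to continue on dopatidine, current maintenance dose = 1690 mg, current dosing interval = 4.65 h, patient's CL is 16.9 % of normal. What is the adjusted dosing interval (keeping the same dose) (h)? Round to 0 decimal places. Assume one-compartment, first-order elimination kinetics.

To keep the same average steady-state level, dosing rate must scale with clearance.
CL ratio = 16.9 / 100 = 0.1690
New interval (same dose) = 4.65 / 0.1690 = 27.51 h

28 h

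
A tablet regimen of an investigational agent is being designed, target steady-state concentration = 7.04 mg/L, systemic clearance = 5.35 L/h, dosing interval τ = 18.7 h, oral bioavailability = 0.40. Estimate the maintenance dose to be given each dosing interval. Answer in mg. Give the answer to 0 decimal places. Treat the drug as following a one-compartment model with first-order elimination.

At steady state, F × (Dose/τ) = Css × CL.
Dose = Css × CL × τ / F = 7.04 × 5.350 × 18.7 / 0.40 = 1761 mg

1761 mg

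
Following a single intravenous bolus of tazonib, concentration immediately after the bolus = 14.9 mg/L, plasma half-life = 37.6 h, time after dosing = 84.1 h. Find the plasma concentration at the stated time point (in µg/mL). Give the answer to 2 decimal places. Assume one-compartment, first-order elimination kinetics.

3.16 µg/mL

k = ln2 / t½ = 0.693147 / 37.6 = 0.01843 h⁻¹
C = C₀ · e^(−k·t) = 14.90 × e^(−0.01843 × 84.1)
  = 14.90 × 0.2123 = 3.163 mg/L
(3.163 mg/L = 3.163 µg/mL)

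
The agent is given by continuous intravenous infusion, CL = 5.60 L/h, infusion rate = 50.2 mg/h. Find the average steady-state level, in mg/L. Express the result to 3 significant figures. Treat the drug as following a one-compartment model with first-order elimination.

At steady state Css = R₀ / CL = 50.2 / 5.600 = 8.964 mg/L

8.96 mg/L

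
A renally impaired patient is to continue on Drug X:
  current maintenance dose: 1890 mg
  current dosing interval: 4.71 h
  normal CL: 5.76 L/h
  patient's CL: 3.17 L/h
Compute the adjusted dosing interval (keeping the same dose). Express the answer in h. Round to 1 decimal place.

8.6 h

To keep the same average steady-state level, dosing rate must scale with clearance.
CL ratio = 3.17 / 5.76 = 0.5503
New interval (same dose) = 4.71 / 0.5503 = 8.559 h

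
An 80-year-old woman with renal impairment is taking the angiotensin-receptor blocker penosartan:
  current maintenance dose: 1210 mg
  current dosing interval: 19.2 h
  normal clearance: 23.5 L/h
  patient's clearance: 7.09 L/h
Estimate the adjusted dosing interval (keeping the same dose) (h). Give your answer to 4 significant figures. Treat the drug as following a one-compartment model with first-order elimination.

To keep the same average steady-state level, dosing rate must scale with clearance.
CL ratio = 7.09 / 23.5 = 0.3017
New interval (same dose) = 19.2 / 0.3017 = 63.64 h

63.64 h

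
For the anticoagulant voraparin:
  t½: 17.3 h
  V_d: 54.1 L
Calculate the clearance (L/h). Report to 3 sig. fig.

k = ln2 / t½ = 0.693147 / 17.3 = 0.04007 h⁻¹
CL = k × Vd = 0.04007 × 54.1 = 2.168 L/h

2.17 L/h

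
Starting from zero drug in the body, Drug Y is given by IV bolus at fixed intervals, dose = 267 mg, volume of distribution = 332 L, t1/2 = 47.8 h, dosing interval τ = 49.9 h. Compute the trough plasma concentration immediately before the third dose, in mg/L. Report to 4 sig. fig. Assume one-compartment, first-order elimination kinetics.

C₀ per dose = Dose / Vd = 267 / 332 = 0.8042 mg/L
k = ln2 / t½ = 0.693147 / 47.8 = 0.01450 h⁻¹
Fraction remaining after one interval: r = e^(−kτ) = e^(−0.01450 × 49.9) = 0.4850
Before dose 3, 2 doses have been given (aged 1τ, 2τ).
C_trough = C₀ × (r + r²) = 0.8042 × (0.4850 + 0.2352) = 0.5792 mg/L

0.5792 mg/L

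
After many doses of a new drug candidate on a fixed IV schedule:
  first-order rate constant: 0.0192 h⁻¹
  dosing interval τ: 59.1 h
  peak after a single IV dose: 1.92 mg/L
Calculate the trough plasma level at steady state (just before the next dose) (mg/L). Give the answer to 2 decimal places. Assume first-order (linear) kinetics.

0.91 mg/L

e^(−kτ) = e^(−0.01920 × 59.1) = 0.3215
Accumulation ratio R = 1 / (1 − e^(−kτ)) = 1 / (1 − 0.3215) = 1.474
Steady-state trough = C₀ × R × e^(−kτ) = 1.92 × 1.474 × 0.3215 = 0.9099 mg/L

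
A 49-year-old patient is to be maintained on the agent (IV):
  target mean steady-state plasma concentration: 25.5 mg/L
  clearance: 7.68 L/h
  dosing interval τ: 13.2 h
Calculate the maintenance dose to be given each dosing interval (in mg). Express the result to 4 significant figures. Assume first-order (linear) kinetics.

At steady state, Dose/τ = Css × CL.
Dose = Css × CL × τ = 25.5 × 7.680 × 13.2 = 2585 mg

2585 mg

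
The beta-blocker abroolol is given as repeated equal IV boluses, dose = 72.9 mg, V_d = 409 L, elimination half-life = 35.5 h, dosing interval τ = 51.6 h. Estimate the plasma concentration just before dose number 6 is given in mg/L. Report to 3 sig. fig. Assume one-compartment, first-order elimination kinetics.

0.102 mg/L

C₀ per dose = Dose / Vd = 72.9 / 409 = 0.1782 mg/L
k = ln2 / t½ = 0.693147 / 35.5 = 0.01953 h⁻¹
Fraction remaining after one interval: r = e^(−kτ) = e^(−0.01953 × 51.6) = 0.3650
Before dose 6, 5 doses have been given (aged 1τ, 2τ, 3τ, 4τ, 5τ).
C_trough = C₀ × (r + r² + … + r^5) = C₀ × r(1−r^5)/(1−r)
        = 0.1782 × 0.3650 × (1 − 0.006478) / (1 − 0.3650) = 0.1018 mg/L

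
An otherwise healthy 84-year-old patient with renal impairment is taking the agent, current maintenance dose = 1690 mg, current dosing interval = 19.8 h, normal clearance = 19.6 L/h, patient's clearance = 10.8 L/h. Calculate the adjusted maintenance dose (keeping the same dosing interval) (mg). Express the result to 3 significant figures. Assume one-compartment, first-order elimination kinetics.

931 mg

To keep the same average steady-state level, dosing rate must scale with clearance.
CL ratio = 10.8 / 19.6 = 0.5510
New dose (same interval) = 1690 × 0.5510 = 931.2 mg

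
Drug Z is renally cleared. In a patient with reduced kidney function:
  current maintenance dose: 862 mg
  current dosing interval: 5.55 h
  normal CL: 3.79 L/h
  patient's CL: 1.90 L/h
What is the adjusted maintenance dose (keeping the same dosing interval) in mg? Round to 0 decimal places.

432 mg

To keep the same average steady-state level, dosing rate must scale with clearance.
CL ratio = 1.90 / 3.79 = 0.5013
New dose (same interval) = 862 × 0.5013 = 432.1 mg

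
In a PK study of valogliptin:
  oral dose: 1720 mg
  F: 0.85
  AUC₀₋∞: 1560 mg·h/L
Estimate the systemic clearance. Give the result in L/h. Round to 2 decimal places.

0.94 L/h

CL = F·Dose / AUC = 0.85 × 1720 / 1560 = 0.9372 L/h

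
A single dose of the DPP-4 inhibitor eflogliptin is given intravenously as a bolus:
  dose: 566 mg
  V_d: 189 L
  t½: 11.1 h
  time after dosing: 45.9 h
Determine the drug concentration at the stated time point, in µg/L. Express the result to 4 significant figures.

C₀ = Dose / Vd = 566.0 / 189 = 2.995 mg/L
k = ln2 / t½ = 0.693147 / 11.1 = 0.06245 h⁻¹
C = C₀ · e^(−k·t) = 2.995 × e^(−0.06245 × 45.9)
  = 2.995 × 0.05690 = 0.1704 mg/L
Convert: 0.1704 mg/L × 1000 = 170.4 µg/L

170.4 µg/L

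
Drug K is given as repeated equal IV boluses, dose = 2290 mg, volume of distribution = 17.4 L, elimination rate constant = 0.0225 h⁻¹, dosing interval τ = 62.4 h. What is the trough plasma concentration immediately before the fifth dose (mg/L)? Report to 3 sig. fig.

42.7 mg/L

C₀ per dose = Dose / Vd = 2290 / 17.4 = 131.6 mg/L
Fraction remaining after one interval: r = e^(−kτ) = e^(−0.02250 × 62.4) = 0.2456
Before dose 5, 4 doses have been given (aged 1τ, 2τ, 3τ, 4τ).
C_trough = C₀ × (r + r² + … + r^4) = C₀ × r(1−r^4)/(1−r)
        = 131.6 × 0.2456 × (1 − 0.003638) / (1 − 0.2456) = 42.69 mg/L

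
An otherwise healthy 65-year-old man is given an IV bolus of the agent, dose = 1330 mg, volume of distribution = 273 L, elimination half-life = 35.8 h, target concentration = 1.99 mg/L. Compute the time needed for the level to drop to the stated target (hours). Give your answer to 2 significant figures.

C₀ = Dose / Vd = 1330 / 273 = 4.872 mg/L
k = ln2 / t½ = 0.693147 / 35.8 = 0.01936 h⁻¹
t = ln(C₀ / C) / k = ln(4.872 / 1.99) / 0.01936
  = ln(2.448) / 0.01936 = 0.8953 / 0.01936 = 46.24 h

46 h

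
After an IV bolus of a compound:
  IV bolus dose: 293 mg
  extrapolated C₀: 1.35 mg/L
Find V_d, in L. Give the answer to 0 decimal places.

217 L

Vd = Dose / C₀ = 293.0 / 1.35 = 217.0 L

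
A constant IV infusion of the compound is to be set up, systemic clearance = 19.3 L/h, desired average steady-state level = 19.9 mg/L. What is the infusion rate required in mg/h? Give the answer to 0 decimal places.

At steady state, infusion rate R₀ = Css × CL = 19.9 × 19.30 = 384.1 mg/h

384 mg/h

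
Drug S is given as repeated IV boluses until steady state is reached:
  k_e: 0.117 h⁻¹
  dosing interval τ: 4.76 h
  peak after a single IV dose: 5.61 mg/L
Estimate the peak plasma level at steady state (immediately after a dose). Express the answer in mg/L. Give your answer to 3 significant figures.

13.1 mg/L

e^(−kτ) = e^(−0.1170 × 4.76) = 0.5730
Accumulation ratio R = 1 / (1 − e^(−kτ)) = 1 / (1 − 0.5730) = 2.342
Steady-state peak = C₀ × R = 5.61 × 2.342 = 13.14 mg/L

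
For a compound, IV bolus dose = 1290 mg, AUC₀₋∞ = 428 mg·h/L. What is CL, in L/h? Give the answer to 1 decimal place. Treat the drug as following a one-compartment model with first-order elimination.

3.0 L/h

CL = Dose / AUC = 1290 / 428 = 3.014 L/h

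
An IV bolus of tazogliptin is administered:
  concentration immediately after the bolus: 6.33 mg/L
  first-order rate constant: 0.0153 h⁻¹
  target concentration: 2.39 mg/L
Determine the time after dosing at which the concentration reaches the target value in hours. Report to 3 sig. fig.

t = ln(C₀ / C) / k = ln(6.330 / 2.39) / 0.01530
  = ln(2.649) / 0.01530 = 0.9742 / 0.01530 = 63.67 h

63.7 h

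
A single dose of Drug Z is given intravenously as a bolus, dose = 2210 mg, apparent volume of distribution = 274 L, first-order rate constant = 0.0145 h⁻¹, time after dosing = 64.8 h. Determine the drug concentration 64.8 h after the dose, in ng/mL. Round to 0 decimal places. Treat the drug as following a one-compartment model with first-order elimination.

3152 ng/mL

C₀ = Dose / Vd = 2210 / 274 = 8.066 mg/L
C = C₀ · e^(−k·t) = 8.066 × e^(−0.01450 × 64.8)
  = 8.066 × 0.3908 = 3.152 mg/L
Convert: 3.152 mg/L × 1000 = 3152 ng/mL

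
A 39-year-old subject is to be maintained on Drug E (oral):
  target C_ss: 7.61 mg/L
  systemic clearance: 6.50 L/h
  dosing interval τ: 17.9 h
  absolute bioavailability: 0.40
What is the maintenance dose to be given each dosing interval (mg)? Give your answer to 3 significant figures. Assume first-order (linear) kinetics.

At steady state, F × (Dose/τ) = Css × CL.
Dose = Css × CL × τ / F = 7.61 × 6.500 × 17.9 / 0.40 = 2214 mg

2210 mg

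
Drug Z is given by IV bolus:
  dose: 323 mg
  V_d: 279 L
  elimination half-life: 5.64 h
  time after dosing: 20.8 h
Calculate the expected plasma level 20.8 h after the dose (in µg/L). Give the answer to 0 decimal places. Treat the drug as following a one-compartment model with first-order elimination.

90 µg/L

C₀ = Dose / Vd = 323.0 / 279 = 1.158 mg/L
k = ln2 / t½ = 0.693147 / 5.64 = 0.1229 h⁻¹
C = C₀ · e^(−k·t) = 1.158 × e^(−0.1229 × 20.8)
  = 1.158 × 0.07759 = 0.08985 mg/L
Convert: 0.08985 mg/L × 1000 = 89.85 µg/L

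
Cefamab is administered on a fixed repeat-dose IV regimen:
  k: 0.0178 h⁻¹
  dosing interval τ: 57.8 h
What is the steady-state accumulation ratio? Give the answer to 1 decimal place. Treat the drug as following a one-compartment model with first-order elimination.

e^(−kτ) = e^(−0.01780 × 57.8) = 0.3574
Accumulation ratio R = 1 / (1 − e^(−kτ)) = 1 / (1 − 0.3574) = 1.556

1.6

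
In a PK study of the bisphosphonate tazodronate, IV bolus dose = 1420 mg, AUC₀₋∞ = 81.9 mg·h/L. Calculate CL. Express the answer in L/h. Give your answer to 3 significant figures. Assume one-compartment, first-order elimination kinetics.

CL = Dose / AUC = 1420 / 81.9 = 17.34 L/h

17.3 L/h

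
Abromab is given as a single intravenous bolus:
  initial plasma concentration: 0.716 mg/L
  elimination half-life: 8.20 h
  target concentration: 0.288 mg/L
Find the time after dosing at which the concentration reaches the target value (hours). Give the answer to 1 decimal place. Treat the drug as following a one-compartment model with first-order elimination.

k = ln2 / t½ = 0.693147 / 8.20 = 0.08453 h⁻¹
t = ln(C₀ / C) / k = ln(0.7160 / 0.288) / 0.08453
  = ln(2.486) / 0.08453 = 0.9107 / 0.08453 = 10.77 h

10.8 h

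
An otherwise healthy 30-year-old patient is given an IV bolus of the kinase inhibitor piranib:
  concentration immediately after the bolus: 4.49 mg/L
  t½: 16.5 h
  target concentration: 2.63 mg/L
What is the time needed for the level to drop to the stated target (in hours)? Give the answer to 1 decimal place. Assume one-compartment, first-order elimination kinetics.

k = ln2 / t½ = 0.693147 / 16.5 = 0.04201 h⁻¹
t = ln(C₀ / C) / k = ln(4.490 / 2.63) / 0.04201
  = ln(1.707) / 0.04201 = 0.5347 / 0.04201 = 12.73 h

12.7 h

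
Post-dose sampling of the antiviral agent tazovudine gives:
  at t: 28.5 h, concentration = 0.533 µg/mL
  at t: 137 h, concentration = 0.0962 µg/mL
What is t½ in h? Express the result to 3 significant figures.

k = ln(C₁/C₂) / (t₂ − t₁) = ln(0.533/0.0962) / (137 − 28.5)
  = 1.712 / 108.5 = 0.01578 h⁻¹
t½ = ln2 / k = 0.693147 / 0.01578 = 43.93 h

43.9 h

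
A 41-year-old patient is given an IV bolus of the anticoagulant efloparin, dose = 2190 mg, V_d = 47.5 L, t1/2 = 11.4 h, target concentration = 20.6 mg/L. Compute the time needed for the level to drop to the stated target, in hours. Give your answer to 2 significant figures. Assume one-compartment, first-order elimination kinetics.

C₀ = Dose / Vd = 2190 / 47.5 = 46.11 mg/L
k = ln2 / t½ = 0.693147 / 11.4 = 0.06080 h⁻¹
t = ln(C₀ / C) / k = ln(46.11 / 20.6) / 0.06080
  = ln(2.238) / 0.06080 = 0.8056 / 0.06080 = 13.25 h

13 h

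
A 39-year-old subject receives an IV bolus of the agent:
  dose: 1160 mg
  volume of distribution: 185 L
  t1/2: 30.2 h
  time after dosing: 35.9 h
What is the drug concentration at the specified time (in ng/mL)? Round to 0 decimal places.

C₀ = Dose / Vd = 1160 / 185 = 6.270 mg/L
k = ln2 / t½ = 0.693147 / 30.2 = 0.02295 h⁻¹
C = C₀ · e^(−k·t) = 6.270 × e^(−0.02295 × 35.9)
  = 6.270 × 0.4387 = 2.751 mg/L
Convert: 2.751 mg/L × 1000 = 2751 ng/mL

2751 ng/mL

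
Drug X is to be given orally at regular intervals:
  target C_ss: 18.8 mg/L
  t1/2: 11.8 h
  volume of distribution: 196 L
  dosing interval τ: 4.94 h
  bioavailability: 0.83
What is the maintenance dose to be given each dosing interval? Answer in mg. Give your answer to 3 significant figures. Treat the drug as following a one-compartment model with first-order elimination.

k = ln2 / t½ = 0.693147 / 11.8 = 0.05874 h⁻¹
CL = k × Vd = 0.05874 × 196 = 11.51 L/h
At steady state, F × (Dose/τ) = Css × CL.
Dose = Css × CL × τ / F = 18.8 × 11.51 × 4.94 / 0.83 = 1288 mg

1290 mg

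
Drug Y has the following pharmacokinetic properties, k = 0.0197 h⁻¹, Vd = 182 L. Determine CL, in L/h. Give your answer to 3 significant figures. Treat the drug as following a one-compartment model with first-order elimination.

CL = k × Vd = 0.0197 × 182 = 3.585 L/h

3.59 L/h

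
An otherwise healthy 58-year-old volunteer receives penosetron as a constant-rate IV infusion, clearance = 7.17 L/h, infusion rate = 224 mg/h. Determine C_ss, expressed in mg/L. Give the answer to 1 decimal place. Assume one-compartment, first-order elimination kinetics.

At steady state Css = R₀ / CL = 224 / 7.170 = 31.24 mg/L

31.2 mg/L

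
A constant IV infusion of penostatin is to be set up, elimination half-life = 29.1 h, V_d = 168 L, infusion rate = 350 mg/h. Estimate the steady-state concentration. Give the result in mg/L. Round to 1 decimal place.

87.5 mg/L

k = ln2 / t½ = 0.693147 / 29.1 = 0.02382 h⁻¹
CL = k × Vd = 0.02382 × 168 = 4.002 L/h
At steady state Css = R₀ / CL = 350 / 4.002 = 87.46 mg/L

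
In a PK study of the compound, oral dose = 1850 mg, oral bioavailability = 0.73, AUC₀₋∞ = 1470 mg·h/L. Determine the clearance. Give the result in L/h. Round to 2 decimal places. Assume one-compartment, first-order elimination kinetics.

CL = F·Dose / AUC = 0.73 × 1850 / 1470 = 0.9187 L/h

0.92 L/h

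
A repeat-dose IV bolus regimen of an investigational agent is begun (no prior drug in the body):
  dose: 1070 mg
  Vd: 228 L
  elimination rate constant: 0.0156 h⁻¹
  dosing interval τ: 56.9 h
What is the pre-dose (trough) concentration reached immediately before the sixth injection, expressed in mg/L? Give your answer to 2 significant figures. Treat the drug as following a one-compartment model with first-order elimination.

3.2 mg/L

C₀ per dose = Dose / Vd = 1070 / 228 = 4.693 mg/L
Fraction remaining after one interval: r = e^(−kτ) = e^(−0.01560 × 56.9) = 0.4116
Before dose 6, 5 doses have been given (aged 1τ, 2τ, 3τ, 4τ, 5τ).
C_trough = C₀ × (r + r² + … + r^5) = C₀ × r(1−r^5)/(1−r)
        = 4.693 × 0.4116 × (1 − 0.01181) / (1 − 0.4116) = 3.244 mg/L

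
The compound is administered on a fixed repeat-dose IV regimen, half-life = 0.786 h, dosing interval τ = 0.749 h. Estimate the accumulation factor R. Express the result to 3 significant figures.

2.07

k = ln2 / t½ = 0.693147 / 0.786 = 0.8819 h⁻¹
e^(−kτ) = e^(−0.8819 × 0.749) = 0.5166
Accumulation ratio R = 1 / (1 − e^(−kτ)) = 1 / (1 − 0.5166) = 2.069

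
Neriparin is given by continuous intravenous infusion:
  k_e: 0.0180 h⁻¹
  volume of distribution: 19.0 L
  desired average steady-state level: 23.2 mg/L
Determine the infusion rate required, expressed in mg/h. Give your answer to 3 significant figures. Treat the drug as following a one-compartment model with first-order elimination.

CL = k × Vd = 0.01800 × 19.0 = 0.3420 L/h
At steady state, infusion rate R₀ = Css × CL = 23.2 × 0.3420 = 7.934 mg/h

7.93 mg/h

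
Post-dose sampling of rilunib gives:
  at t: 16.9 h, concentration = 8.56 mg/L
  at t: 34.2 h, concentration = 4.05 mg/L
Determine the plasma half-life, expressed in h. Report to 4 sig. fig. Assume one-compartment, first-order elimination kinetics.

16.02 h

k = ln(C₁/C₂) / (t₂ − t₁) = ln(8.56/4.05) / (34.2 − 16.9)
  = 0.7484 / 17.30 = 0.04326 h⁻¹
t½ = ln2 / k = 0.693147 / 0.04326 = 16.02 h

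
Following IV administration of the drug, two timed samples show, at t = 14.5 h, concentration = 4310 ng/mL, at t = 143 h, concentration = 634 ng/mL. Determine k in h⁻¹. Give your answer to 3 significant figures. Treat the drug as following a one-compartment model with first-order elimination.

0.0149 h⁻¹

k = ln(C₁/C₂) / (t₂ − t₁) = ln(4310/634) / (143 − 14.5)
  = 1.917 / 128.5 = 0.01492 h⁻¹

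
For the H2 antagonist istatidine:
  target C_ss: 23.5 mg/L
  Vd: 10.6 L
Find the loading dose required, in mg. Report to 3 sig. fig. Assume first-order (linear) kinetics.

LD = Css × Vd = 23.5 × 10.6 = 249.1 mg

249 mg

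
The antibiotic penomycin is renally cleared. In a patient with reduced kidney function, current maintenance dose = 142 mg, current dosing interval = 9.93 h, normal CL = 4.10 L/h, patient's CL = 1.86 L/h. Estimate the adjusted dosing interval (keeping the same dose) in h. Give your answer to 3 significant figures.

21.9 h

To keep the same average steady-state level, dosing rate must scale with clearance.
CL ratio = 1.86 / 4.10 = 0.4537
New interval (same dose) = 9.93 / 0.4537 = 21.89 h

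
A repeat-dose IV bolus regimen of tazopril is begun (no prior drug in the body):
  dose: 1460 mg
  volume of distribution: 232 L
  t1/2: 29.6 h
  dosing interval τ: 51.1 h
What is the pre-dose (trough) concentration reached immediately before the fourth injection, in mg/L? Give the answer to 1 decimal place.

2.7 mg/L

C₀ per dose = Dose / Vd = 1460 / 232 = 6.293 mg/L
k = ln2 / t½ = 0.693147 / 29.6 = 0.02342 h⁻¹
Fraction remaining after one interval: r = e^(−kτ) = e^(−0.02342 × 51.1) = 0.3022
Before dose 4, 3 doses have been given (aged 1τ, 2τ, 3τ).
C_trough = C₀ × (r + r² + … + r^3) = C₀ × r(1−r^3)/(1−r)
        = 6.293 × 0.3022 × (1 − 0.02760) / (1 − 0.3022) = 2.650 mg/L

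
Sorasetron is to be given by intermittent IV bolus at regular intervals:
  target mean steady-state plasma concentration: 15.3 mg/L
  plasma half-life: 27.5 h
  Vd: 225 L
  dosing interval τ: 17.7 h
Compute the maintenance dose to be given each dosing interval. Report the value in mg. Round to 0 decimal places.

1536 mg

k = ln2 / t½ = 0.693147 / 27.5 = 0.02521 h⁻¹
CL = k × Vd = 0.02521 × 225 = 5.672 L/h
At steady state, Dose/τ = Css × CL.
Dose = Css × CL × τ = 15.3 × 5.672 × 17.7 = 1536 mg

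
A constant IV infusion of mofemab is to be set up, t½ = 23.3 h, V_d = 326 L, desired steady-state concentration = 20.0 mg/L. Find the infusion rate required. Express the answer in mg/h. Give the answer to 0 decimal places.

k = ln2 / t½ = 0.693147 / 23.3 = 0.02975 h⁻¹
CL = k × Vd = 0.02975 × 326 = 9.699 L/h
At steady state, infusion rate R₀ = Css × CL = 20.0 × 9.699 = 194.0 mg/h

194 mg/h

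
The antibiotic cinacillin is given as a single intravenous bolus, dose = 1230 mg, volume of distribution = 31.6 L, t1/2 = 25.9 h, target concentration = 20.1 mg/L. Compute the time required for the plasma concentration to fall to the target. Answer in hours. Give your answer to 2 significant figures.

C₀ = Dose / Vd = 1230 / 31.6 = 38.92 mg/L
k = ln2 / t½ = 0.693147 / 25.9 = 0.02676 h⁻¹
t = ln(C₀ / C) / k = ln(38.92 / 20.1) / 0.02676
  = ln(1.936) / 0.02676 = 0.6606 / 0.02676 = 24.69 h

25 h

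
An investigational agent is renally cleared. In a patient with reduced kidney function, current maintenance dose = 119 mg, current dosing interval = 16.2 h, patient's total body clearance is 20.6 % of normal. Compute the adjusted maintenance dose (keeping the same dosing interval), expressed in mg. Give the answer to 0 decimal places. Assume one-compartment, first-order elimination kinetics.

To keep the same average steady-state level, dosing rate must scale with clearance.
CL ratio = 20.6 / 100 = 0.2060
New dose (same interval) = 119 × 0.2060 = 24.51 mg

25 mg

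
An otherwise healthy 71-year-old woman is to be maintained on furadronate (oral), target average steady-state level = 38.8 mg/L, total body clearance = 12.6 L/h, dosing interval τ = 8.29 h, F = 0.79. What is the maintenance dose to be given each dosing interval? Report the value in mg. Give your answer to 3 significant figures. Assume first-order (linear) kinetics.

5130 mg

At steady state, F × (Dose/τ) = Css × CL.
Dose = Css × CL × τ / F = 38.8 × 12.60 × 8.29 / 0.79 = 5130 mg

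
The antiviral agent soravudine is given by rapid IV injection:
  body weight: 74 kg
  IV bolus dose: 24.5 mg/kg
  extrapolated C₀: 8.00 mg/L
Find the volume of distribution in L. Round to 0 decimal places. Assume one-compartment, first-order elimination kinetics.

227 L

Dose = 24.5 × 74 = 1813 mg
Vd = Dose / C₀ = 1813 / 8.00 = 226.6 L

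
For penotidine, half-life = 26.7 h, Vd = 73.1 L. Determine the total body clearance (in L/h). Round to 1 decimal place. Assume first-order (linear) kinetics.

1.9 L/h

k = ln2 / t½ = 0.693147 / 26.7 = 0.02596 h⁻¹
CL = k × Vd = 0.02596 × 73.1 = 1.898 L/h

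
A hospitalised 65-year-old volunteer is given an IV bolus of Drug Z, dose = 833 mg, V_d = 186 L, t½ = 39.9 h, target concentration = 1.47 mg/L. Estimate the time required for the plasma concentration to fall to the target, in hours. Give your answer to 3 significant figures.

64.1 h

C₀ = Dose / Vd = 833.0 / 186 = 4.478 mg/L
k = ln2 / t½ = 0.693147 / 39.9 = 0.01737 h⁻¹
t = ln(C₀ / C) / k = ln(4.478 / 1.47) / 0.01737
  = ln(3.046) / 0.01737 = 1.114 / 0.01737 = 64.13 h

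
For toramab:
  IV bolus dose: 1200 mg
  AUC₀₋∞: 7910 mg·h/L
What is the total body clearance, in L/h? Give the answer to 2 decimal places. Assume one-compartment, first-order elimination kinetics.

CL = Dose / AUC = 1200 / 7910 = 0.1517 L/h

0.15 L/h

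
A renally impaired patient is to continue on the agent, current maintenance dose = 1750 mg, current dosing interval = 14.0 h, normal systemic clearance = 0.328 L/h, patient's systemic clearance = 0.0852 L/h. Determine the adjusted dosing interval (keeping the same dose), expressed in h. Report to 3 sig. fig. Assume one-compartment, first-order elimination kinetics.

53.9 h

To keep the same average steady-state level, dosing rate must scale with clearance.
CL ratio = 0.0852 / 0.328 = 0.2598
New interval (same dose) = 14.0 / 0.2598 = 53.89 h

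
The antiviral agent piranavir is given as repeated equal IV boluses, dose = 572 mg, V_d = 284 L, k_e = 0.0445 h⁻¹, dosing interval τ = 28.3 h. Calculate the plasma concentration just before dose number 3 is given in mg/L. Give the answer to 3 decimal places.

0.734 mg/L

C₀ per dose = Dose / Vd = 572 / 284 = 2.014 mg/L
Fraction remaining after one interval: r = e^(−kτ) = e^(−0.04450 × 28.3) = 0.2838
Before dose 3, 2 doses have been given (aged 1τ, 2τ).
C_trough = C₀ × (r + r²) = 2.014 × (0.2838 + 0.08054) = 0.7338 mg/L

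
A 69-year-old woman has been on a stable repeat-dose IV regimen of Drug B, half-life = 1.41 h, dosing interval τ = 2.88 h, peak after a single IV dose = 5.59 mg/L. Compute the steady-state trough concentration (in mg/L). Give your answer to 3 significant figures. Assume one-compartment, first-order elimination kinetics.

1.79 mg/L

k = ln2 / t½ = 0.693147 / 1.41 = 0.4916 h⁻¹
e^(−kτ) = e^(−0.4916 × 2.88) = 0.2427
Accumulation ratio R = 1 / (1 − e^(−kτ)) = 1 / (1 − 0.2427) = 1.320
Steady-state trough = C₀ × R × e^(−kτ) = 5.59 × 1.320 × 0.2427 = 1.791 mg/L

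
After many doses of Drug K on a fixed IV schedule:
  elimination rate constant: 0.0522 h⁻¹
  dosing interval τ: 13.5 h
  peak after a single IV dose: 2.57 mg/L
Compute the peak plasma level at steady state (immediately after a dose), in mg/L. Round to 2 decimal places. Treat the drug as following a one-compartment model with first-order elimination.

5.08 mg/L

e^(−kτ) = e^(−0.05220 × 13.5) = 0.4943
Accumulation ratio R = 1 / (1 − e^(−kτ)) = 1 / (1 − 0.4943) = 1.977
Steady-state peak = C₀ × R = 2.57 × 1.977 = 5.081 mg/L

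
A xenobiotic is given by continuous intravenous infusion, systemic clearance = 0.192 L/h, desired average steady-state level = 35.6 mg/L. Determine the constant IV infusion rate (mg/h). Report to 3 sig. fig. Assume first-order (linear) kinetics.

6.84 mg/h

At steady state, infusion rate R₀ = Css × CL = 35.6 × 0.1920 = 6.835 mg/h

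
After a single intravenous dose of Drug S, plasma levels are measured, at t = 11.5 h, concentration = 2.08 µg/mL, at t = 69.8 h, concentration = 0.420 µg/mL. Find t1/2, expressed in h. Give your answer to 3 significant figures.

25.3 h

k = ln(C₁/C₂) / (t₂ − t₁) = ln(2.08/0.420) / (69.8 − 11.5)
  = 1.600 / 58.30 = 0.02744 h⁻¹
t½ = ln2 / k = 0.693147 / 0.02744 = 25.26 h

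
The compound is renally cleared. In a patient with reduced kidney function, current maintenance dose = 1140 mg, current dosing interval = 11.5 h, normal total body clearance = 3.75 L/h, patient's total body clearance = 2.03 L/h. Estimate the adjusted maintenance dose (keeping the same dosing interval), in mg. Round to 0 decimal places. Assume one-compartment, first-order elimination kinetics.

To keep the same average steady-state level, dosing rate must scale with clearance.
CL ratio = 2.03 / 3.75 = 0.5413
New dose (same interval) = 1140 × 0.5413 = 617.1 mg

617 mg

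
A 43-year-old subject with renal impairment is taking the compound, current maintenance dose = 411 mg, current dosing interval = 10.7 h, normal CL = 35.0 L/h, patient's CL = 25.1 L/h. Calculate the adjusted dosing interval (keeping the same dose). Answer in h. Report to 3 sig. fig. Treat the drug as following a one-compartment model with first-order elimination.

14.9 h

To keep the same average steady-state level, dosing rate must scale with clearance.
CL ratio = 25.1 / 35.0 = 0.7171
New interval (same dose) = 10.7 / 0.7171 = 14.92 h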